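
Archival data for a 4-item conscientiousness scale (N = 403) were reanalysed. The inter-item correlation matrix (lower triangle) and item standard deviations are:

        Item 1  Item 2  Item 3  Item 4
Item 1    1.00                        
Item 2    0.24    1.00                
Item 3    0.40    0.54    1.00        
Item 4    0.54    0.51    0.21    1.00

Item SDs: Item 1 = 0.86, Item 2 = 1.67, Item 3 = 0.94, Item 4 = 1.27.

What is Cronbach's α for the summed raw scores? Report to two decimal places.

Σσ²ᵢ = 0.86² + 1.67² + 0.94² + 1.27² = 6.0250
Covariances σ_ij = r_ij · s_i · s_j:
  σ(Item 1,Item 2) = 0.24 × 0.86 × 1.67 = 0.3447
  σ(Item 1,Item 3) = 0.40 × 0.86 × 0.94 = 0.3234
  σ(Item 1,Item 4) = 0.54 × 0.86 × 1.27 = 0.5898
  σ(Item 2,Item 3) = 0.54 × 1.67 × 0.94 = 0.8477
  σ(Item 2,Item 4) = 0.51 × 1.67 × 1.27 = 1.0817
  σ(Item 3,Item 4) = 0.21 × 0.94 × 1.27 = 0.2507
σ²_T = Σσ²ᵢ + 2·Σσ_ij = 6.0250 + 2 × 3.4380 = 12.9010
α = (4/3)·(1 − 6.0250/12.9010) = 0.71

α = 0.71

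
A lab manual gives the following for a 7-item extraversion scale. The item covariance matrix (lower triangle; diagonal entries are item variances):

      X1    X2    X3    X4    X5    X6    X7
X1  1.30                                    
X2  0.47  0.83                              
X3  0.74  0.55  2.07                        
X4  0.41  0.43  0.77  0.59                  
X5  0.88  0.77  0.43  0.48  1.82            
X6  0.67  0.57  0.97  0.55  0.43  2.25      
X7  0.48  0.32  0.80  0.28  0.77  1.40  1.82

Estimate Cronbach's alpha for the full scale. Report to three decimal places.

sum of item variances = 1.30 + 0.83 + 2.07 + 0.59 + 1.82 + 2.25 + 1.82 = 10.68
Sum of the distinct covariances = 13.17
σ²_total = 10.68 + 2 × 13.17 = 37.02
α = (k/(k−1))·(1 − sum of item variances/σ²_total) = (7/6)·(1 − 10.68/37.02) = 0.830

α = 0.830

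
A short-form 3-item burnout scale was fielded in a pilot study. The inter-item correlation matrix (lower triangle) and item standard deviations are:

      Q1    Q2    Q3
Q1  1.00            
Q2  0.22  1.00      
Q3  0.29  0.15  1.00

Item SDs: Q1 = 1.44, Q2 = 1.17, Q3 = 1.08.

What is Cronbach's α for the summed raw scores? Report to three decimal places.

Cronbach's α = 0.457

Σσ²ᵢ = 1.44² + 1.17² + 1.08² = 4.6089
Covariances σ_ij = r_ij · s_i · s_j:
  σ(Q1,Q2) = 0.22 × 1.44 × 1.17 = 0.3707
  σ(Q1,Q3) = 0.29 × 1.44 × 1.08 = 0.4510
  σ(Q2,Q3) = 0.15 × 1.17 × 1.08 = 0.1895
σ²_T = Σσ²ᵢ + 2·Σσ_ij = 4.6089 + 2 × 1.0112 = 6.6313
α = (3/2)·(1 − 4.6089/6.6313) = 0.457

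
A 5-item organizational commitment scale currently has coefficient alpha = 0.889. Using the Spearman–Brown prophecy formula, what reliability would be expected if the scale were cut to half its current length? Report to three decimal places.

Length factor m = 1/2
α' = m·α / (1 − (1−m)·α)
   = 1/2 × 0.889 / (1 − (1 − 1/2) × 0.889)
   = 0.4445 / 0.5555 = 0.800

predicted reliability = 0.800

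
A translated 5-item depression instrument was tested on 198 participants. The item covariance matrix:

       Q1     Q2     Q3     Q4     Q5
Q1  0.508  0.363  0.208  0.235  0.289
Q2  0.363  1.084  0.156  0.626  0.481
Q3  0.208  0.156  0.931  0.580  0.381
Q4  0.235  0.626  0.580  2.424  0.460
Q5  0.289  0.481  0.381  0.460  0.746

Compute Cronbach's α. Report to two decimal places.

Σσ²ᵢ = 0.508 + 1.084 + 0.931 + 2.424 + 0.746 = 5.693
Σ_{i<j} σ_ij = 3.779
σ²_T = 5.693 + 2 × 3.779 = 13.251
α = (k/(k−1))·(1 − Σσ²ᵢ/σ²_T) = (5/4)·(1 − 5.693/13.251) = 0.71

Cronbach's α = 0.71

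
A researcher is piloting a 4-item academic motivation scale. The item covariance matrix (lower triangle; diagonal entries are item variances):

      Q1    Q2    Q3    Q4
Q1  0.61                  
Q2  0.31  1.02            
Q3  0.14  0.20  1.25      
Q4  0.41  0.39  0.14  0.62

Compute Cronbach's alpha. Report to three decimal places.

α = 0.635

Σσᵢ² = 0.61 + 1.02 + 1.25 + 0.62 = 3.50
Sum of the distinct covariances = 1.59
σ²_T = 3.50 + 2 × 1.59 = 6.68
α = (k/(k−1))·(1 − Σσᵢ²/σ²_T) = (4/3)·(1 − 3.50/6.68) = 0.635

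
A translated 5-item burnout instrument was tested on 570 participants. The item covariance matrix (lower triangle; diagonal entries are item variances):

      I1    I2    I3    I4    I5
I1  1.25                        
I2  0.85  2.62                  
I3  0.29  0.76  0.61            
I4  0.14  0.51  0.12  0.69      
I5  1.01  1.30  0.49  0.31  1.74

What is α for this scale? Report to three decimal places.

α = 0.782

sum of item variances = 1.25 + 2.62 + 0.61 + 0.69 + 1.74 = 6.91
Sum of off-diagonal covariances = 5.78
Var(T) = 6.91 + 2 × 5.78 = 18.47
α = (k/(k−1))·(1 − sum of item variances/Var(T)) = (5/4)·(1 − 6.91/18.47) = 0.782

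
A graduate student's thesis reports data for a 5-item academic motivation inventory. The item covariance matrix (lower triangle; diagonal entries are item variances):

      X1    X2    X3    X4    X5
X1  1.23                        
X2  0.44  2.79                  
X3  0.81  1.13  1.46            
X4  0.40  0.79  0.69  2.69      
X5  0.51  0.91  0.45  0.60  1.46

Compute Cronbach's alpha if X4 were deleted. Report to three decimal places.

Remaining items: X1, X2, X3, X5 (k = 4).
Σσ²ᵢ = 1.23 + 2.79 + 1.46 + 1.46 = 6.94
σ²_T = 6.94 + 2 × 4.25 = 15.44
α (item deleted) = (4/3)·(1 − 6.94/15.44) = 0.734

α = 0.734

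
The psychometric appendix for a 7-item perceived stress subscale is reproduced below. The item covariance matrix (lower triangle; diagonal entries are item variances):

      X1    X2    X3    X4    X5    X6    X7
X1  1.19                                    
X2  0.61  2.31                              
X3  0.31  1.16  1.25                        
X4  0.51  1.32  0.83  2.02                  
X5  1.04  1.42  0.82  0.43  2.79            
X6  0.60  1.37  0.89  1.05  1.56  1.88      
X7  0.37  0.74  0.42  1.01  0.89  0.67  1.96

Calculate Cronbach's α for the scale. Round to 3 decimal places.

α = 0.850

sum of item variances = 1.19 + 2.31 + 1.25 + 2.02 + 2.79 + 1.88 + 1.96 = 13.40
Σ_{i<j} σ_ij = 18.02
total variance = 13.40 + 2 × 18.02 = 49.44
α = (k/(k−1))·(1 − sum of item variances/total variance) = (7/6)·(1 − 13.40/49.44) = 0.850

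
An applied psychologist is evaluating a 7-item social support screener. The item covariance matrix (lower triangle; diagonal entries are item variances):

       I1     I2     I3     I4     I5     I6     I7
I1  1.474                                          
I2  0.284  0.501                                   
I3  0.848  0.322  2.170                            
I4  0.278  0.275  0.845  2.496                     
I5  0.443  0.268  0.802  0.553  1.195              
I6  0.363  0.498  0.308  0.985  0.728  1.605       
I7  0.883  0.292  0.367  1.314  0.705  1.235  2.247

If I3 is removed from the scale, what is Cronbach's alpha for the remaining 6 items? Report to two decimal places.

Remaining items: I1, I2, I4, I5, I6, I7 (k = 6).
ΣVar(i) = 1.474 + 0.501 + 2.496 + 1.195 + 1.605 + 2.247 = 9.518
σ²_total = 9.518 + 2 × 9.104 = 27.726
α (item deleted) = (6/5)·(1 − 9.518/27.726) = 0.79

Cronbach's alpha = 0.79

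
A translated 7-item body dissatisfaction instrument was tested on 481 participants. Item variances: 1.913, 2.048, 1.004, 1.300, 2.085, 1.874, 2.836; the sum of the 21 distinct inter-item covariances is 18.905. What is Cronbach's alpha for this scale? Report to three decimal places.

Cronbach's alpha = 0.867

Σσᵢ² = 1.913 + 2.048 + 1.004 + 1.300 + 2.085 + 1.874 + 2.836 = 13.060
Sum of distinct covariances = 18.905
Var(T) = Σσᵢ² + 2·Σcov = 13.060 + 2 × 18.905 = 50.870
α = (7/6)·(1 − 13.060/50.870) = 0.867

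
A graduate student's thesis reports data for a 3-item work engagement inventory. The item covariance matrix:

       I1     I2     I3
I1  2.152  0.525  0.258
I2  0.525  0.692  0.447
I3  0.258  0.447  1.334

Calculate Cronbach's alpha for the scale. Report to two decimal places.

α = 0.56

Σσᵢ² = 2.152 + 0.692 + 1.334 = 4.178
Σ_{i<j} σ_ij = 1.230
Var(T) = 4.178 + 2 × 1.230 = 6.638
α = (k/(k−1))·(1 − Σσᵢ²/Var(T)) = (3/2)·(1 − 4.178/6.638) = 0.56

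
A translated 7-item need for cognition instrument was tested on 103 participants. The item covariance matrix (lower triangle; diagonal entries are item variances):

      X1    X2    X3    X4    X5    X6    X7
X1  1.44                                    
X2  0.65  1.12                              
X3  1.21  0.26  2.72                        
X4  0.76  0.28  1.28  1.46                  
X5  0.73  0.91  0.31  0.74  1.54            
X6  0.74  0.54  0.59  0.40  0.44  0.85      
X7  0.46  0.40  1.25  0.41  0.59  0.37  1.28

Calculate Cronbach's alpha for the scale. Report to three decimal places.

Σσᵢ² = 1.44 + 1.12 + 2.72 + 1.46 + 1.54 + 0.85 + 1.28 = 10.41
Sum of the distinct covariances = 13.32
σ²_T = 10.41 + 2 × 13.32 = 37.05
α = (k/(k−1))·(1 − Σσᵢ²/σ²_T) = (7/6)·(1 − 10.41/37.05) = 0.839

α = 0.839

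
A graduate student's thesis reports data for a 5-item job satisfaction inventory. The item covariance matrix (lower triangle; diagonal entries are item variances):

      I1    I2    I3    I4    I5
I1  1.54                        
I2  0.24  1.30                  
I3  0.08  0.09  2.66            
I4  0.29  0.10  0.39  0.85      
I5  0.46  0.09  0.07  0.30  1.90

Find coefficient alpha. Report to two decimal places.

α = 0.42

Σσ²ᵢ = 1.54 + 1.30 + 2.66 + 0.85 + 1.90 = 8.25
Sum of the distinct covariances = 2.11
total variance = 8.25 + 2 × 2.11 = 12.47
α = (k/(k−1))·(1 − Σσ²ᵢ/total variance) = (5/4)·(1 − 8.25/12.47) = 0.42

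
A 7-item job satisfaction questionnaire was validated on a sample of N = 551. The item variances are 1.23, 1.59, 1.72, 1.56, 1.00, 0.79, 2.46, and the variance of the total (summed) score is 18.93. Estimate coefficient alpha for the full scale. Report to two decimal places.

ΣVar(i) = 1.23 + 1.59 + 1.72 + 1.56 + 1.00 + 0.79 + 2.46 = 10.35
α = (k/(k−1))·(1 − ΣVar(i)/σ²_T) = (7/6)·(1 − 10.35/18.93) = 0.53

α = 0.53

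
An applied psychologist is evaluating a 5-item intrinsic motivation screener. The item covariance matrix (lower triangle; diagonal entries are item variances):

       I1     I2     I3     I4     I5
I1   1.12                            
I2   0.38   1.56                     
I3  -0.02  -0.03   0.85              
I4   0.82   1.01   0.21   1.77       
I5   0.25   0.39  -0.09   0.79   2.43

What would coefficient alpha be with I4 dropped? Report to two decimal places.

coefficient alpha = 0.30

Remaining items: I1, I2, I3, I5 (k = 4).
sum of item variances = 1.12 + 1.56 + 0.85 + 2.43 = 5.96
total variance = 5.96 + 2 × 0.88 = 7.72
α (item deleted) = (4/3)·(1 − 5.96/7.72) = 0.30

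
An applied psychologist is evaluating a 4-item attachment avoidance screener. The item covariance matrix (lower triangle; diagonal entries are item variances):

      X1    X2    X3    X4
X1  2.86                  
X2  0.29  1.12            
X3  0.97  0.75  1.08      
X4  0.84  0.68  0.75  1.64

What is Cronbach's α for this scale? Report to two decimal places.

Σσᵢ² = 2.86 + 1.12 + 1.08 + 1.64 = 6.70
Sum of off-diagonal covariances = 4.28
σ²_total = 6.70 + 2 × 4.28 = 15.26
α = (k/(k−1))·(1 − Σσᵢ²/σ²_total) = (4/3)·(1 − 6.70/15.26) = 0.75

α = 0.75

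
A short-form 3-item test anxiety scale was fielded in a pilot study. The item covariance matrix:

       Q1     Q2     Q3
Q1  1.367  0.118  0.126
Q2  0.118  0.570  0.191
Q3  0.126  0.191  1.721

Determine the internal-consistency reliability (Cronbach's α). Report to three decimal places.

Σσ²ᵢ = 1.367 + 0.570 + 1.721 = 3.658
Σ_{i<j} σ_ij = 0.435
total variance = 3.658 + 2 × 0.435 = 4.528
α = (k/(k−1))·(1 − Σσ²ᵢ/total variance) = (3/2)·(1 − 3.658/4.528) = 0.288

Cronbach's α = 0.288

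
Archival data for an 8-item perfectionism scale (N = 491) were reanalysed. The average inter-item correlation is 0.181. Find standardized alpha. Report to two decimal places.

standardized alpha = 0.64

Standardized α = k·r̄ / (1 + (k−1)·r̄) = 8 × 0.181 / (1 + 7 × 0.181)
  = 1.4480 / 2.2670 = 0.64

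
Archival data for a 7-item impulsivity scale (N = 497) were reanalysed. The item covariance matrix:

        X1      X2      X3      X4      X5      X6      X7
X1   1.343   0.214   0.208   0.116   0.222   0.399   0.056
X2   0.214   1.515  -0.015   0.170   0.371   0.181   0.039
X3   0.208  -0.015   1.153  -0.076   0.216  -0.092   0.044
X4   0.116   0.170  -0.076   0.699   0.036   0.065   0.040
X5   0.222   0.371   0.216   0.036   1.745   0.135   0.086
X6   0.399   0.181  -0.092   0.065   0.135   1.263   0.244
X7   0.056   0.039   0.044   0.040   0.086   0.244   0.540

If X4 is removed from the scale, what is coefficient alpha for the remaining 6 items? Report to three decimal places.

Remaining items: X1, X2, X3, X5, X6, X7 (k = 6).
ΣVar(i) = 1.343 + 1.515 + 1.153 + 1.745 + 1.263 + 0.540 = 7.559
σ²_total = 7.559 + 2 × 2.308 = 12.175
α (item deleted) = (6/5)·(1 − 7.559/12.175) = 0.455

α = 0.455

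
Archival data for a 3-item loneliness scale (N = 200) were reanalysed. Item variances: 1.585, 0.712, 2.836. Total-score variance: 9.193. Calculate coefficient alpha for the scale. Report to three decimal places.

ΣVar(i) = 1.585 + 0.712 + 2.836 = 5.133
α = (k/(k−1))·(1 − ΣVar(i)/σ²_T) = (3/2)·(1 − 5.133/9.193) = 0.662

coefficient alpha = 0.662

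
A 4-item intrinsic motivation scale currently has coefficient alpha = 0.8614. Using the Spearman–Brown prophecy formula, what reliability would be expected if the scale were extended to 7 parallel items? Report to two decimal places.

Length factor m = 7/4 = 1.7500
α' = m·α / (1 + (m−1)·α)
   = 7/4 × 0.8614 / (1 + (7/4 − 1) × 0.8614)
   = 1.5075 / 1.6461 = 0.92

predicted reliability = 0.92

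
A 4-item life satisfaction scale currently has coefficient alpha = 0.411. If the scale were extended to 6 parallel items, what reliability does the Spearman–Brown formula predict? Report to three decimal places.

Length factor m = 6/4 = 1.5000
α' = m·α / (1 + (m−1)·α)
   = 6/4 × 0.411 / (1 + (6/4 − 1) × 0.411)
   = 0.6165 / 1.2055 = 0.511

predicted reliability = 0.511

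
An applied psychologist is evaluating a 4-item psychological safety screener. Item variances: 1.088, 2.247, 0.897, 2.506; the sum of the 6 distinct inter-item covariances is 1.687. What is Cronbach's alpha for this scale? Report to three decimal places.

ΣVar(i) = 1.088 + 2.247 + 0.897 + 2.506 = 6.738
Sum of distinct covariances = 1.687
σ²_total = ΣVar(i) + 2·Σcov = 6.738 + 2 × 1.687 = 10.112
α = (4/3)·(1 − 6.738/10.112) = 0.445

Cronbach's alpha = 0.445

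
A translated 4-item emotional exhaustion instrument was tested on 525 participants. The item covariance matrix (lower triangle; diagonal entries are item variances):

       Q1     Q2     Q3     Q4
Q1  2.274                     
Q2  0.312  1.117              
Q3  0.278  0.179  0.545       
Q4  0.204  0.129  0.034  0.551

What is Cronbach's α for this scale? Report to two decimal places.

Σσᵢ² = 2.274 + 1.117 + 0.545 + 0.551 = 4.487
Σ_{i<j} σ_ij = 1.136
σ²_T = 4.487 + 2 × 1.136 = 6.759
α = (k/(k−1))·(1 − Σσᵢ²/σ²_T) = (4/3)·(1 − 4.487/6.759) = 0.45

Cronbach's α = 0.45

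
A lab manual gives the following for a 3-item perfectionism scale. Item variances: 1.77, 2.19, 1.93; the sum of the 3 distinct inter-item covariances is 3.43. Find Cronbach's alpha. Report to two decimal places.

Σσᵢ² = 1.77 + 2.19 + 1.93 = 5.89
Sum of distinct covariances = 3.43
σ²_T = Σσᵢ² + 2·Σcov = 5.89 + 2 × 3.43 = 12.75
α = (3/2)·(1 − 5.89/12.75) = 0.81

Cronbach's alpha = 0.81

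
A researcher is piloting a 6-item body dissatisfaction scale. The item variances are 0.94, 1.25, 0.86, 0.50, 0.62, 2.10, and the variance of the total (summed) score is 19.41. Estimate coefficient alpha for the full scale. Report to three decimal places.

Σσ²ᵢ = 0.94 + 1.25 + 0.86 + 0.50 + 0.62 + 2.10 = 6.27
α = (k/(k−1))·(1 − Σσ²ᵢ/Var(T)) = (6/5)·(1 − 6.27/19.41) = 0.812

α = 0.812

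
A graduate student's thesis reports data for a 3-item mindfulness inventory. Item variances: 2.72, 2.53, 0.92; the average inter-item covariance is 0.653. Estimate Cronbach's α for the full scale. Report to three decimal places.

Cronbach's α = 0.583

ΣVar(i) = 2.72 + 2.53 + 0.92 = 6.17
Sum of the 3 distinct covariances = 3 × 0.653 = 1.959
σ²_T = ΣVar(i) + 2·Σcov = 6.17 + 2 × 1.959 = 10.088
α = (3/2)·(1 − 6.17/10.088) = 0.583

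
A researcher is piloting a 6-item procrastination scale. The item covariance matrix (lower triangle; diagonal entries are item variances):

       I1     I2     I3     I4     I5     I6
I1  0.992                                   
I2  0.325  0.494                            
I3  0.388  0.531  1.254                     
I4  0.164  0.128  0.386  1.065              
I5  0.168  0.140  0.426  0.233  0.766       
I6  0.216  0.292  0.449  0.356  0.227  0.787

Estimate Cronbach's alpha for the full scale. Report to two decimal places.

Cronbach's alpha = 0.75

Σσ²ᵢ = 0.992 + 0.494 + 1.254 + 1.065 + 0.766 + 0.787 = 5.358
Σ_{i<j} σ_ij = 4.429
σ²_total = 5.358 + 2 × 4.429 = 14.216
α = (k/(k−1))·(1 − Σσ²ᵢ/σ²_total) = (6/5)·(1 − 5.358/14.216) = 0.75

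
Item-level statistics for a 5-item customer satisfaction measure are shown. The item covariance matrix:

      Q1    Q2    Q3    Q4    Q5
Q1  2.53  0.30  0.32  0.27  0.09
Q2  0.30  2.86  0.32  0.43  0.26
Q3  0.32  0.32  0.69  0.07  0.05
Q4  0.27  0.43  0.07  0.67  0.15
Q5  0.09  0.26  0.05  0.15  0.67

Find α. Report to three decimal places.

α = 0.473

Σσᵢ² = 2.53 + 2.86 + 0.69 + 0.67 + 0.67 = 7.42
Σ_{i<j} σ_ij = 2.26
σ²_total = 7.42 + 2 × 2.26 = 11.94
α = (k/(k−1))·(1 − Σσᵢ²/σ²_total) = (5/4)·(1 − 7.42/11.94) = 0.473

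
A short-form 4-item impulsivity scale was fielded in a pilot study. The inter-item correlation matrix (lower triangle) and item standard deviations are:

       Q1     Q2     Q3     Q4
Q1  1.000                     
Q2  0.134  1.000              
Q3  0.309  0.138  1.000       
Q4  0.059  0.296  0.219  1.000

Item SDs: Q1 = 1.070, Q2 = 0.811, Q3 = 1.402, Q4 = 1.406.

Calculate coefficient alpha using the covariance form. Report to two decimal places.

Σσ²ᵢ = 1.070² + 0.811² + 1.402² + 1.406² = 5.7451
Covariances σ_ij = r_ij · s_i · s_j:
  σ(Q1,Q2) = 0.134 × 1.070 × 0.811 = 0.1163
  σ(Q1,Q3) = 0.309 × 1.070 × 1.402 = 0.4635
  σ(Q1,Q4) = 0.059 × 1.070 × 1.406 = 0.0888
  σ(Q2,Q3) = 0.138 × 0.811 × 1.402 = 0.1569
  σ(Q2,Q4) = 0.296 × 0.811 × 1.406 = 0.3375
  σ(Q3,Q4) = 0.219 × 1.402 × 1.406 = 0.4317
σ²_T = Σσ²ᵢ + 2·Σσ_ij = 5.7451 + 2 × 1.5947 = 8.9345
α = (4/3)·(1 − 5.7451/8.9345) = 0.48

α = 0.48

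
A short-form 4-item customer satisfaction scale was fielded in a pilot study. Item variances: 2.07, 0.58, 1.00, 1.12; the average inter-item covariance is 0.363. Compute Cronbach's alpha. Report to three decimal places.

sum of item variances = 2.07 + 0.58 + 1.00 + 1.12 = 4.77
Sum of the 6 distinct covariances = 6 × 0.363 = 2.178
σ²_T = sum of item variances + 2·Σcov = 4.77 + 2 × 2.178 = 9.126
α = (4/3)·(1 − 4.77/9.126) = 0.636

Cronbach's alpha = 0.636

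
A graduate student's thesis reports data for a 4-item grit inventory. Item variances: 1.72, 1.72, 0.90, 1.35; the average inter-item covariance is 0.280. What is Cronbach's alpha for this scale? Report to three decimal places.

ΣVar(i) = 1.72 + 1.72 + 0.90 + 1.35 = 5.69
Sum of the 6 distinct covariances = 6 × 0.280 = 1.680
σ²_T = ΣVar(i) + 2·Σcov = 5.69 + 2 × 1.680 = 9.050
α = (4/3)·(1 − 5.69/9.050) = 0.495

Cronbach's alpha = 0.495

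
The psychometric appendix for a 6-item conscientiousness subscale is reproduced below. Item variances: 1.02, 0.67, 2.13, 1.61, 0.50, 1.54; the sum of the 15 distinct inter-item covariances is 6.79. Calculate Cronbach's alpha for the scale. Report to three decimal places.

α = 0.774

Σσ²ᵢ = 1.02 + 0.67 + 2.13 + 1.61 + 0.50 + 1.54 = 7.47
Sum of distinct covariances = 6.79
total variance = Σσ²ᵢ + 2·Σcov = 7.47 + 2 × 6.79 = 21.05
α = (6/5)·(1 − 7.47/21.05) = 0.774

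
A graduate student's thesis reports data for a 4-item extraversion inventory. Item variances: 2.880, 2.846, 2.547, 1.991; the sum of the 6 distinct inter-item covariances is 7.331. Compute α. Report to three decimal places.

α = 0.784

sum of item variances = 2.880 + 2.846 + 2.547 + 1.991 = 10.264
Sum of distinct covariances = 7.331
σ²_T = sum of item variances + 2·Σcov = 10.264 + 2 × 7.331 = 24.926
α = (4/3)·(1 − 10.264/24.926) = 0.784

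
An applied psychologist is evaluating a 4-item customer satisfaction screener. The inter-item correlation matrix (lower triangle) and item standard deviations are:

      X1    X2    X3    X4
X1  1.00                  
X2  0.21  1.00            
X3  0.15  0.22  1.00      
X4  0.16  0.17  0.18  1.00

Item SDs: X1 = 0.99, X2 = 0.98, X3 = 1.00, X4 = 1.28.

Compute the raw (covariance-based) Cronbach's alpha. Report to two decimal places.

Σσ²ᵢ = 0.99² + 0.98² + 1.00² + 1.28² = 4.5789
Covariances σ_ij = r_ij · s_i · s_j:
  σ(X1,X2) = 0.21 × 0.99 × 0.98 = 0.2037
  σ(X1,X3) = 0.15 × 0.99 × 1.00 = 0.1485
  σ(X1,X4) = 0.16 × 0.99 × 1.28 = 0.2028
  σ(X2,X3) = 0.22 × 0.98 × 1.00 = 0.2156
  σ(X2,X4) = 0.17 × 0.98 × 1.28 = 0.2132
  σ(X3,X4) = 0.18 × 1.00 × 1.28 = 0.2304
σ²_T = Σσ²ᵢ + 2·Σσ_ij = 4.5789 + 2 × 1.2142 = 7.0073
α = (4/3)·(1 − 4.5789/7.0073) = 0.46

α = 0.46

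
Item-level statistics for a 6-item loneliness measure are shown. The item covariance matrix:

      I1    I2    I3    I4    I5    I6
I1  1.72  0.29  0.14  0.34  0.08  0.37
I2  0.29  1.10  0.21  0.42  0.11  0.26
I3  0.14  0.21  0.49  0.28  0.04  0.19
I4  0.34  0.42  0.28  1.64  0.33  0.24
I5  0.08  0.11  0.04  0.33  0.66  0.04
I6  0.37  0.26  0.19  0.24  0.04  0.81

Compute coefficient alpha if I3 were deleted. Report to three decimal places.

Remaining items: I1, I2, I4, I5, I6 (k = 5).
Σσᵢ² = 1.72 + 1.10 + 1.64 + 0.66 + 0.81 = 5.93
σ²_total = 5.93 + 2 × 2.48 = 10.89
α (item deleted) = (5/4)·(1 − 5.93/10.89) = 0.569

α = 0.569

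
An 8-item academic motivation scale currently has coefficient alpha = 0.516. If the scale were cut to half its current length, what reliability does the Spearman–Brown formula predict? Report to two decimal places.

Length factor m = 1/2
α' = m·α / (1 − (1−m)·α)
   = 1/2 × 0.516 / (1 − (1 − 1/2) × 0.516)
   = 0.2580 / 0.7420 = 0.35

predicted reliability = 0.35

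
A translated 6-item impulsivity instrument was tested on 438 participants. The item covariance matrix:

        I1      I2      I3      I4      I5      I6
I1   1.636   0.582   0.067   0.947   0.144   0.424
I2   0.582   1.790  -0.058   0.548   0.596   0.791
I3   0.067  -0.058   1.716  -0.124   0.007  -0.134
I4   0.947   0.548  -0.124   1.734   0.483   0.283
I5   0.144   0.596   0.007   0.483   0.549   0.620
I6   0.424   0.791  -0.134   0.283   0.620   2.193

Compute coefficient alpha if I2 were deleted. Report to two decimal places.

Remaining items: I1, I3, I4, I5, I6 (k = 5).
Σσ²ᵢ = 1.636 + 1.716 + 1.734 + 0.549 + 2.193 = 7.828
total variance = 7.828 + 2 × 2.717 = 13.262
α (item deleted) = (5/4)·(1 − 7.828/13.262) = 0.51

coefficient alpha = 0.51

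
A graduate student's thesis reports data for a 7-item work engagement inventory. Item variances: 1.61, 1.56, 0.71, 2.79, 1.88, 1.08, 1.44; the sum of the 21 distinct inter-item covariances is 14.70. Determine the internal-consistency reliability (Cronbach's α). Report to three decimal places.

Cronbach's α = 0.848

sum of item variances = 1.61 + 1.56 + 0.71 + 2.79 + 1.88 + 1.08 + 1.44 = 11.07
Sum of distinct covariances = 14.70
σ²_T = sum of item variances + 2·Σcov = 11.07 + 2 × 14.70 = 40.47
α = (7/6)·(1 − 11.07/40.47) = 0.848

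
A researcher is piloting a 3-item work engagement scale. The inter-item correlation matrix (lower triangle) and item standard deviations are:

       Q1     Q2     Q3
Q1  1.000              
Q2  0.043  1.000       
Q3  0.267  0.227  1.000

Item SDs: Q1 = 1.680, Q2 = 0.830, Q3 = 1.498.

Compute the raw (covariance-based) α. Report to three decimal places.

α = 0.391

Σσ²ᵢ = 1.680² + 0.830² + 1.498² = 5.7553
Covariances σ_ij = r_ij · s_i · s_j:
  σ(Q1,Q2) = 0.043 × 1.680 × 0.830 = 0.0600
  σ(Q1,Q3) = 0.267 × 1.680 × 1.498 = 0.6719
  σ(Q2,Q3) = 0.227 × 0.830 × 1.498 = 0.2822
σ²_T = Σσ²ᵢ + 2·Σσ_ij = 5.7553 + 2 × 1.0141 = 7.7835
α = (3/2)·(1 − 5.7553/7.7835) = 0.391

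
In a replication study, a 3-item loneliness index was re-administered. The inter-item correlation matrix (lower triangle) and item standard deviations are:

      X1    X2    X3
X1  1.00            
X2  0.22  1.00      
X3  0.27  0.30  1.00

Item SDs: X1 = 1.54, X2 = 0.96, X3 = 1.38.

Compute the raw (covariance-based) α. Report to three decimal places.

α = 0.499

Σσ²ᵢ = 1.54² + 0.96² + 1.38² = 5.1976
Covariances σ_ij = r_ij · s_i · s_j:
  σ(X1,X2) = 0.22 × 1.54 × 0.96 = 0.3252
  σ(X1,X3) = 0.27 × 1.54 × 1.38 = 0.5738
  σ(X2,X3) = 0.30 × 0.96 × 1.38 = 0.3974
σ²_T = Σσ²ᵢ + 2·Σσ_ij = 5.1976 + 2 × 1.2964 = 7.7904
α = (3/2)·(1 − 5.1976/7.7904) = 0.499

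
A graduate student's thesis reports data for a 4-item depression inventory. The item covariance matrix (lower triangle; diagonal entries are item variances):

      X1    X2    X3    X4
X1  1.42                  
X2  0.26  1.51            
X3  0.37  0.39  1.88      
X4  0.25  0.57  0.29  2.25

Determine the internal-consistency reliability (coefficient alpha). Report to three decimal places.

α = 0.502

Σσ²ᵢ = 1.42 + 1.51 + 1.88 + 2.25 = 7.06
Σ_{i<j} σ_ij = 2.13
Var(T) = 7.06 + 2 × 2.13 = 11.32
α = (k/(k−1))·(1 − Σσ²ᵢ/Var(T)) = (4/3)·(1 − 7.06/11.32) = 0.502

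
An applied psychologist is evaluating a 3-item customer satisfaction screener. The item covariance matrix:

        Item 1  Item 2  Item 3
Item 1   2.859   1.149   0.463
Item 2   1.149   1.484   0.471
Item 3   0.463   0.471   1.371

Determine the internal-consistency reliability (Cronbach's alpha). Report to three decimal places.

sum of item variances = 2.859 + 1.484 + 1.371 = 5.714
Σ_{i<j} σ_ij = 2.083
σ²_T = 5.714 + 2 × 2.083 = 9.880
α = (k/(k−1))·(1 − sum of item variances/σ²_T) = (3/2)·(1 − 5.714/9.880) = 0.632

Cronbach's alpha = 0.632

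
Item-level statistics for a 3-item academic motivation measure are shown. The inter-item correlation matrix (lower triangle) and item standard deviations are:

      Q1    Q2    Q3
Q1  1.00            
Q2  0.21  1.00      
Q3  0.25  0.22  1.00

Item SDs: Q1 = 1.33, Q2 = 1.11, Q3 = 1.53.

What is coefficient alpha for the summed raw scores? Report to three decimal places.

α = 0.463

Σσ²ᵢ = 1.33² + 1.11² + 1.53² = 5.3419
Covariances σ_ij = r_ij · s_i · s_j:
  σ(Q1,Q2) = 0.21 × 1.33 × 1.11 = 0.3100
  σ(Q1,Q3) = 0.25 × 1.33 × 1.53 = 0.5087
  σ(Q2,Q3) = 0.22 × 1.11 × 1.53 = 0.3736
σ²_T = Σσ²ᵢ + 2·Σσ_ij = 5.3419 + 2 × 1.1923 = 7.7265
α = (3/2)·(1 − 5.3419/7.7265) = 0.463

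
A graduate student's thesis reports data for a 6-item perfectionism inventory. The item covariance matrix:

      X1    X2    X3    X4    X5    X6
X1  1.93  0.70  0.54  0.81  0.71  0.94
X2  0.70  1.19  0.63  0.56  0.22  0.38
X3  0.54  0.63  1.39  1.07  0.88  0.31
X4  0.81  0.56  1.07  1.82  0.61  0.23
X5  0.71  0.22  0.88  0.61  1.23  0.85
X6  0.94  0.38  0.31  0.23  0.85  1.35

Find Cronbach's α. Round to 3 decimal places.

ΣVar(i) = 1.93 + 1.19 + 1.39 + 1.82 + 1.23 + 1.35 = 8.91
Σ_{i<j} σ_ij = 9.44
σ²_total = 8.91 + 2 × 9.44 = 27.79
α = (k/(k−1))·(1 − ΣVar(i)/σ²_total) = (6/5)·(1 − 8.91/27.79) = 0.815

Cronbach's α = 0.815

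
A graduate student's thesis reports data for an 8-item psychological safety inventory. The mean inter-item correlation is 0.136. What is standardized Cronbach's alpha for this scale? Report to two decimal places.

Standardized α = k·r̄ / (1 + (k−1)·r̄) = 8 × 0.136 / (1 + 7 × 0.136)
  = 1.0880 / 1.9520 = 0.56

standardized Cronbach's alpha = 0.56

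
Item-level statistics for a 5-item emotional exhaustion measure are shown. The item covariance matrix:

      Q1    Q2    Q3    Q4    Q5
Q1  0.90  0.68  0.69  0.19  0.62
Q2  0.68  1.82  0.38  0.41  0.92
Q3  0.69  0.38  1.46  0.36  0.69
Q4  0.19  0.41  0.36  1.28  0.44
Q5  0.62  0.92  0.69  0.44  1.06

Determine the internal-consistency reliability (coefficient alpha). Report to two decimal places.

sum of item variances = 0.90 + 1.82 + 1.46 + 1.28 + 1.06 = 6.52
Sum of off-diagonal covariances = 5.38
Var(T) = 6.52 + 2 × 5.38 = 17.28
α = (k/(k−1))·(1 − sum of item variances/Var(T)) = (5/4)·(1 − 6.52/17.28) = 0.78

coefficient alpha = 0.78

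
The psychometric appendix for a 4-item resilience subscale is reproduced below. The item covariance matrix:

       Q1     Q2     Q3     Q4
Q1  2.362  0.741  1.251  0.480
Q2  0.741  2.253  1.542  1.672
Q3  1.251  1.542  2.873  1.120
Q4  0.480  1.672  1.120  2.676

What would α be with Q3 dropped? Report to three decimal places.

α = 0.664

Remaining items: Q1, Q2, Q4 (k = 3).
ΣVar(i) = 2.362 + 2.253 + 2.676 = 7.291
total variance = 7.291 + 2 × 2.893 = 13.077
α (item deleted) = (3/2)·(1 − 7.291/13.077) = 0.664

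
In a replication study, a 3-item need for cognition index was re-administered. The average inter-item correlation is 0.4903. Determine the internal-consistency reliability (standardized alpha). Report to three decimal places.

Standardized α = k·r̄ / (1 + (k−1)·r̄) = 3 × 0.4903 / (1 + 2 × 0.4903)
  = 1.4709 / 1.9806 = 0.743

α = 0.743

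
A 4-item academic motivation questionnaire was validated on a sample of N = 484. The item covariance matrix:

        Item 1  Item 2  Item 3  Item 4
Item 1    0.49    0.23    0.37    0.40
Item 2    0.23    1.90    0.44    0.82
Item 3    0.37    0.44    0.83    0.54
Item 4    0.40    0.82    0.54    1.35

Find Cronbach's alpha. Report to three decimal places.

Cronbach's alpha = 0.734

Σσᵢ² = 0.49 + 1.90 + 0.83 + 1.35 = 4.57
Sum of the distinct covariances = 2.80
σ²_total = 4.57 + 2 × 2.80 = 10.17
α = (k/(k−1))·(1 − Σσᵢ²/σ²_total) = (4/3)·(1 − 4.57/10.17) = 0.734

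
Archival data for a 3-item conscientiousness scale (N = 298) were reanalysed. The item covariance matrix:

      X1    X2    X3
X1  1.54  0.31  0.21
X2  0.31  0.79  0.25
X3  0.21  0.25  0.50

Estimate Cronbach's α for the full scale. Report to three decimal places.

Cronbach's α = 0.529

sum of item variances = 1.54 + 0.79 + 0.50 = 2.83
Σ_{i<j} σ_ij = 0.77
total variance = 2.83 + 2 × 0.77 = 4.37
α = (k/(k−1))·(1 − sum of item variances/total variance) = (3/2)·(1 − 2.83/4.37) = 0.529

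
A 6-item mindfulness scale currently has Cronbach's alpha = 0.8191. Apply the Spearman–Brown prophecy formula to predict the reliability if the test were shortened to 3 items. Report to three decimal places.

Length factor m = 3/6 = 0.5000
α' = m·α / (1 − (1−m)·α)
   = 3/6 × 0.8191 / (1 − (1 − 3/6) × 0.8191)
   = 0.4096 / 0.5904 = 0.694

predicted reliability = 0.694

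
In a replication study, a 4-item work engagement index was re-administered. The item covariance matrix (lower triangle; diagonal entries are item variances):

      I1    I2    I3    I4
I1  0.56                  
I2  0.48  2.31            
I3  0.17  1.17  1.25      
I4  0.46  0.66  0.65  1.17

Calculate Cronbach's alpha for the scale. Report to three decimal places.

sum of item variances = 0.56 + 2.31 + 1.25 + 1.17 = 5.29
Sum of off-diagonal covariances = 3.59
σ²_T = 5.29 + 2 × 3.59 = 12.47
α = (k/(k−1))·(1 − sum of item variances/σ²_T) = (4/3)·(1 − 5.29/12.47) = 0.768

α = 0.768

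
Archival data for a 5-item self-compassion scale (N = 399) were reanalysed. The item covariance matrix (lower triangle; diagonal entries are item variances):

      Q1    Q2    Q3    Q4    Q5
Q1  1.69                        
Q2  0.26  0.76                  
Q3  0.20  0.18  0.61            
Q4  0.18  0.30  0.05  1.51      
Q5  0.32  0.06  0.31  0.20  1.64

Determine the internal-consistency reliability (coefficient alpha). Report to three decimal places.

coefficient alpha = 0.499

Σσ²ᵢ = 1.69 + 0.76 + 0.61 + 1.51 + 1.64 = 6.21
Σ_{i<j} σ_ij = 2.06
σ²_total = 6.21 + 2 × 2.06 = 10.33
α = (k/(k−1))·(1 − Σσ²ᵢ/σ²_total) = (5/4)·(1 − 6.21/10.33) = 0.499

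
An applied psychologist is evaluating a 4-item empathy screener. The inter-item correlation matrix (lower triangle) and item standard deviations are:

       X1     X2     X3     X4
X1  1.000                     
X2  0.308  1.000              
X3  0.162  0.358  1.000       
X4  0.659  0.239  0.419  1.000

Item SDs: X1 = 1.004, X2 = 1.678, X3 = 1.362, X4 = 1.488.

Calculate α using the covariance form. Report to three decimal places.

Σσ²ᵢ = 1.004² + 1.678² + 1.362² + 1.488² = 7.8929
Covariances σ_ij = r_ij · s_i · s_j:
  σ(X1,X2) = 0.308 × 1.004 × 1.678 = 0.5189
  σ(X1,X3) = 0.162 × 1.004 × 1.362 = 0.2215
  σ(X1,X4) = 0.659 × 1.004 × 1.488 = 0.9845
  σ(X2,X3) = 0.358 × 1.678 × 1.362 = 0.8182
  σ(X2,X4) = 0.239 × 1.678 × 1.488 = 0.5968
  σ(X3,X4) = 0.419 × 1.362 × 1.488 = 0.8492
σ²_T = Σσ²ᵢ + 2·Σσ_ij = 7.8929 + 2 × 3.9891 = 15.8711
α = (4/3)·(1 − 7.8929/15.8711) = 0.670

α = 0.670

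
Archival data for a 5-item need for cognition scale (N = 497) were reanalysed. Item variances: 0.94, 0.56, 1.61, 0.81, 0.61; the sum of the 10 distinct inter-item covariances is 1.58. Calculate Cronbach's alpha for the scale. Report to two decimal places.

Cronbach's alpha = 0.51

sum of item variances = 0.94 + 0.56 + 1.61 + 0.81 + 0.61 = 4.53
Sum of distinct covariances = 1.58
Var(T) = sum of item variances + 2·Σcov = 4.53 + 2 × 1.58 = 7.69
α = (5/4)·(1 − 4.53/7.69) = 0.51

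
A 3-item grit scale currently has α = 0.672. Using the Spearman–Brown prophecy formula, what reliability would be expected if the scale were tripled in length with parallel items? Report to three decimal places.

Length factor m = 3
α' = m·α / (1 + (m−1)·α)
   = 3 × 0.672 / (1 + (3 − 1) × 0.672)
   = 2.0160 / 2.3440 = 0.860

predicted reliability = 0.860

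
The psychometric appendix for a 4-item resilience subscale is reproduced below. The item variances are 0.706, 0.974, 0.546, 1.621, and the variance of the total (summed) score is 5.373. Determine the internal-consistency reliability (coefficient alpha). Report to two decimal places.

coefficient alpha = 0.38

Σσᵢ² = 0.706 + 0.974 + 0.546 + 1.621 = 3.847
α = (k/(k−1))·(1 − Σσᵢ²/σ²_T) = (4/3)·(1 − 3.847/5.373) = 0.38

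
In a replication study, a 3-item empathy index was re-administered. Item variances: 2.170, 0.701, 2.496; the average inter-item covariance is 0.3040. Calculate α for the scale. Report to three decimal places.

α = 0.380

ΣVar(i) = 2.170 + 0.701 + 2.496 = 5.367
Sum of the 3 distinct covariances = 3 × 0.3040 = 0.9120
Var(T) = ΣVar(i) + 2·Σcov = 5.367 + 2 × 0.9120 = 7.1910
α = (3/2)·(1 − 5.367/7.1910) = 0.380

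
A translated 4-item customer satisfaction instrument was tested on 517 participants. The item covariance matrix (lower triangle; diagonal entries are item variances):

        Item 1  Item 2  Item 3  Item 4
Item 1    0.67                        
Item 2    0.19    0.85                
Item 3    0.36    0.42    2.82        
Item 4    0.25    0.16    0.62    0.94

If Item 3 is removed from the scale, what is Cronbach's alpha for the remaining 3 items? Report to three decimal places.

α = 0.492

Remaining items: Item 1, Item 2, Item 4 (k = 3).
Σσᵢ² = 0.67 + 0.85 + 0.94 = 2.46
Var(T) = 2.46 + 2 × 0.60 = 3.66
α (item deleted) = (3/2)·(1 − 2.46/3.66) = 0.492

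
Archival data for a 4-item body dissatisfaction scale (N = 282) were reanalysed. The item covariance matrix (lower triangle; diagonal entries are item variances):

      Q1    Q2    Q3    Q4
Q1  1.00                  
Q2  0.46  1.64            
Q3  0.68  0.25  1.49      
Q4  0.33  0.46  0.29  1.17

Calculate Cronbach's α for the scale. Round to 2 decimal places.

Σσ²ᵢ = 1.00 + 1.64 + 1.49 + 1.17 = 5.30
Sum of off-diagonal covariances = 2.47
σ²_total = 5.30 + 2 × 2.47 = 10.24
α = (k/(k−1))·(1 − Σσ²ᵢ/σ²_total) = (4/3)·(1 − 5.30/10.24) = 0.64

Cronbach's α = 0.64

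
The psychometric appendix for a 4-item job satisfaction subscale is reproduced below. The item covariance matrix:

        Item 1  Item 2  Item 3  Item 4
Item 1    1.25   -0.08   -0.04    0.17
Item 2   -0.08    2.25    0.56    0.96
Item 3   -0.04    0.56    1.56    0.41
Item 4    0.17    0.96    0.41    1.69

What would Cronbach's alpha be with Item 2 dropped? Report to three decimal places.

Remaining items: Item 1, Item 3, Item 4 (k = 3).
ΣVar(i) = 1.25 + 1.56 + 1.69 = 4.50
total variance = 4.50 + 2 × 0.54 = 5.58
α (item deleted) = (3/2)·(1 − 4.50/5.58) = 0.290

Cronbach's alpha = 0.290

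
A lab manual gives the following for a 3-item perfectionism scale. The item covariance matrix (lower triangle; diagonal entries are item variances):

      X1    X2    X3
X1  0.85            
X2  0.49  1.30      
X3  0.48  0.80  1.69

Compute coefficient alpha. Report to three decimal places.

Σσ²ᵢ = 0.85 + 1.30 + 1.69 = 3.84
Sum of the distinct covariances = 1.77
σ²_total = 3.84 + 2 × 1.77 = 7.38
α = (k/(k−1))·(1 − Σσ²ᵢ/σ²_total) = (3/2)·(1 − 3.84/7.38) = 0.720

α = 0.720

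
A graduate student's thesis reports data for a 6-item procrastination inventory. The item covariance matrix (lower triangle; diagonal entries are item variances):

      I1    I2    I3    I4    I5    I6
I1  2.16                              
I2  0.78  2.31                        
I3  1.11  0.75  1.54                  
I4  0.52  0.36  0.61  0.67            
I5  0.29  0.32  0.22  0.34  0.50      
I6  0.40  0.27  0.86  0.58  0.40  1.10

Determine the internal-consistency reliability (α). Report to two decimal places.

α = 0.78

ΣVar(i) = 2.16 + 2.31 + 1.54 + 0.67 + 0.50 + 1.10 = 8.28
Σ_{i<j} σ_ij = 7.81
Var(T) = 8.28 + 2 × 7.81 = 23.90
α = (k/(k−1))·(1 − ΣVar(i)/Var(T)) = (6/5)·(1 − 8.28/23.90) = 0.78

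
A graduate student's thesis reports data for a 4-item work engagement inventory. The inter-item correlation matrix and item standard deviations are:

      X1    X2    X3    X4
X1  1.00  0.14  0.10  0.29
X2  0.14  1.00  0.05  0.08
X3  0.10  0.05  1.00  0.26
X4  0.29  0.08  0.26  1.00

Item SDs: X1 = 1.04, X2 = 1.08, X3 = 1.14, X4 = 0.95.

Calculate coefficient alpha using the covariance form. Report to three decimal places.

Σσ²ᵢ = 1.04² + 1.08² + 1.14² + 0.95² = 4.4501
Covariances σ_ij = r_ij · s_i · s_j:
  σ(X1,X2) = 0.14 × 1.04 × 1.08 = 0.1572
  σ(X1,X3) = 0.10 × 1.04 × 1.14 = 0.1186
  σ(X1,X4) = 0.29 × 1.04 × 0.95 = 0.2865
  σ(X2,X3) = 0.05 × 1.08 × 1.14 = 0.0616
  σ(X2,X4) = 0.08 × 1.08 × 0.95 = 0.0821
  σ(X3,X4) = 0.26 × 1.14 × 0.95 = 0.2816
σ²_T = Σσ²ᵢ + 2·Σσ_ij = 4.4501 + 2 × 0.9876 = 6.4253
α = (4/3)·(1 − 4.4501/6.4253) = 0.410

coefficient alpha = 0.410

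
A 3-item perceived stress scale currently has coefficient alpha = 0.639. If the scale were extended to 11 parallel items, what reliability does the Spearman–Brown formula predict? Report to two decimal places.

Length factor m = 11/3 = 3.6667
α' = m·α / (1 + (m−1)·α)
   = 11/3 × 0.639 / (1 + (11/3 − 1) × 0.639)
   = 2.3430 / 2.7040 = 0.87

predicted reliability = 0.87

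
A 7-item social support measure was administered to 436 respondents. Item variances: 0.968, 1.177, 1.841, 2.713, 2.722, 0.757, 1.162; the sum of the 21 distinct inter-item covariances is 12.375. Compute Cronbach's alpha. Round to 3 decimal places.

sum of item variances = 0.968 + 1.177 + 1.841 + 2.713 + 2.722 + 0.757 + 1.162 = 11.340
Sum of distinct covariances = 12.375
σ²_total = sum of item variances + 2·Σcov = 11.340 + 2 × 12.375 = 36.090
α = (7/6)·(1 − 11.340/36.090) = 0.800

α = 0.800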